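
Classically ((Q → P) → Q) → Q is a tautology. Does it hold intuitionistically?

This is Peirce's law, which is not intuitionistically valid.
A Kripke countermodel: worlds u0, u1; order generated by u0 ≤ u1; atoms true at each world — u0:{}; u1:{Q}.
u0 ⊮ ((Q → P) → Q) → Q: already at u0 itself, u0 ⊩ (Q → P) → Q but u0 ⊮ Q.
u0 lacks atom Q, so u0 ⊮ Q.
So the root u0 does not force the formula.

No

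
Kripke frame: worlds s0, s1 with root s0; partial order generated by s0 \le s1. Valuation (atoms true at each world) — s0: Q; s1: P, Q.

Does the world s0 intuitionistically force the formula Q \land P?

No

s0 \nVdash Q \land P since s0 fails P.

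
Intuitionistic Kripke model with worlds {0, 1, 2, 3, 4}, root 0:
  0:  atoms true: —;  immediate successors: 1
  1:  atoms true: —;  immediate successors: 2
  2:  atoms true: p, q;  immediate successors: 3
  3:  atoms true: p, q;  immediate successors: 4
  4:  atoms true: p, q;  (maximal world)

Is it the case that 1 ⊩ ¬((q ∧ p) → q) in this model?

No

1 ⊮ ¬((q ∧ p) → q) since 1 is accessible from 1 and 1 ⊩ (q ∧ p) → q.
1 ⊩ (q ∧ p) → q: every world accessible from 1 that forces q ∧ p (namely 2, 3, 4) also forces q.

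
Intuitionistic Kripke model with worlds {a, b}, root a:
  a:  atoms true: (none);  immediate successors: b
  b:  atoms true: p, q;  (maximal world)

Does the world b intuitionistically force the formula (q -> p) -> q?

Yes

b ||- (q -> p) -> q: every world accessible from b that forces q -> p (namely b) also forces q.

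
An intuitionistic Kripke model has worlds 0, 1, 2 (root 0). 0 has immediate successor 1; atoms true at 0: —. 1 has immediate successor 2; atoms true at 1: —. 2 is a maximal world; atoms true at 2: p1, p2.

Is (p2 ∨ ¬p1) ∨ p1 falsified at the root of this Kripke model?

0 ⊮ (p2 ∨ ¬p1) ∨ p1: neither disjunct is forced at 0.
0 ⊮ p2 ∨ ¬p1: neither disjunct is forced at 0.
0 lacks atom p2, so 0 ⊮ p2.
So the root 0 does not force (p2 ∨ ¬p1) ∨ p1; the model is a countermodel.

Yes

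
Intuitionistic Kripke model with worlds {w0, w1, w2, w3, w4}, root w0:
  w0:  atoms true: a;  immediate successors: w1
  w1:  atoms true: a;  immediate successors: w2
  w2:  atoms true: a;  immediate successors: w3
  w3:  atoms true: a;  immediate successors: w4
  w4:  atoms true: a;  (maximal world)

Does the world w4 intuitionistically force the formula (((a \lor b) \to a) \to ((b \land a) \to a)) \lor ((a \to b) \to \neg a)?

Yes

w4 \Vdash (((a \lor b) \to a) \to ((b \land a) \to a)) \lor ((a \to b) \to \neg a) via the disjunct ((a \lor b) \to a) \to ((b \land a) \to a).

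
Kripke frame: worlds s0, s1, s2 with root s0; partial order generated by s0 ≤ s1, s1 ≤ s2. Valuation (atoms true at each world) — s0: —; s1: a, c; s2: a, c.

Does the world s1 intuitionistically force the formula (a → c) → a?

s1 ⊩ (a → c) → a: every world accessible from s1 that forces a → c (namely s1, s2) also forces a.

Yes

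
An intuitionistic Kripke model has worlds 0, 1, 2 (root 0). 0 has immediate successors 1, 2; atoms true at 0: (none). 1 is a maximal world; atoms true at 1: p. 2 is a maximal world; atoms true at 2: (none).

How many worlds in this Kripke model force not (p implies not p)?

0: does not force it — 0 does not force not (p implies not p) since 2 is accessible from 0 and 2 forces p implies not p.
1: forces it.
2: does not force it — 2 does not force not (p implies not p) since 2 is accessible from 2 and 2 forces p implies not p.
Worlds forcing the formula: {1}.

1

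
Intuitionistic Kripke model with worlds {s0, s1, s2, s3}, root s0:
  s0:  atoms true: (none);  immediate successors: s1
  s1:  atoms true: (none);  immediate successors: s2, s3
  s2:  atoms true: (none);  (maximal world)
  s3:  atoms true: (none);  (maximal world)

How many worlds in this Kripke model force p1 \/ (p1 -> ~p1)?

s0: forces it.
s1: forces it.
s2: forces it.
s3: forces it.
Worlds forcing the formula: {s0, s1, s2, s3}.

4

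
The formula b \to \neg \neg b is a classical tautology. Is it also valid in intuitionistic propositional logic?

Yes

This is double-negation introduction, which is intuitionistically derivable.
If a world forces b then every accessible world forces b (persistence), so none forces \neg b; hence \neg \neg b.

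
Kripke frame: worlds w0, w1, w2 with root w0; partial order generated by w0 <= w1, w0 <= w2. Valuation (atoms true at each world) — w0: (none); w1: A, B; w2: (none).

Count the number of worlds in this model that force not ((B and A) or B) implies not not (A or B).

1

w0: does not force it — w0 does not force not ((B and A) or B) implies not not (A or B): at the accessible world w2, w2 forces not ((B and A) or B) but w2 does not force not not (A or B).
w1: forces it.
w2: does not force it.
Worlds forcing the formula: {w1}.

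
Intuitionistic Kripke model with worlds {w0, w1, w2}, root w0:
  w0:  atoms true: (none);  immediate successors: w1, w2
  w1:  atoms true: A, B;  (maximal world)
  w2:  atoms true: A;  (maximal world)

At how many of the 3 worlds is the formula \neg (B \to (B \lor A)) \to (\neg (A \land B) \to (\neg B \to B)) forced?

3

w0: forces it.
w1: forces it.
w2: forces it.
Worlds forcing the formula: {w0, w1, w2}.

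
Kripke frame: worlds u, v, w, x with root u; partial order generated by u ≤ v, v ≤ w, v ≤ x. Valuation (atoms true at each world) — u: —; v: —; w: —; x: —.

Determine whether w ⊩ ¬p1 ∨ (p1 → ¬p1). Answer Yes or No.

w ⊩ ¬p1 ∨ (p1 → ¬p1) via the disjunct ¬p1.

Yes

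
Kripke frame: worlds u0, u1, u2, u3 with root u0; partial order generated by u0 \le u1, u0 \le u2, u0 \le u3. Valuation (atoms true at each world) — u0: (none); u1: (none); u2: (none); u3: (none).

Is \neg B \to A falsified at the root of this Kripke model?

Yes

u0 \nVdash \neg B \to A: already at u0 itself, u0 \Vdash \neg B but u0 \nVdash A.
u0 lacks atom A, so u0 \nVdash A.
So the root u0 does not force \neg B \to A; the model is a countermodel.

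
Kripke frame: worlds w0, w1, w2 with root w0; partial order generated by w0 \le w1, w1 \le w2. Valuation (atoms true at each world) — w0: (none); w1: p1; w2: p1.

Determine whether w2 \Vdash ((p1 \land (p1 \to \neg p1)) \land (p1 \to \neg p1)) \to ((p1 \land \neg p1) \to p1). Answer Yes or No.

Yes

w2 \Vdash ((p1 \land (p1 \to \neg p1)) \land (p1 \to \neg p1)) \to ((p1 \land \neg p1) \to p1) vacuously: no world accessible from w2 forces the antecedent (p1 \land (p1 \to \neg p1)) \land (p1 \to \neg p1).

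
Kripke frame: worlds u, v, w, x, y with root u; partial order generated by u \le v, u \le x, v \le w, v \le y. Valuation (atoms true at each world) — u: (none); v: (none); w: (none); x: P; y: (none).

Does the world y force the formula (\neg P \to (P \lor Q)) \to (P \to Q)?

y \Vdash (\neg P \to (P \lor Q)) \to (P \to Q) vacuously: no world accessible from y forces the antecedent \neg P \to (P \lor Q).

Yes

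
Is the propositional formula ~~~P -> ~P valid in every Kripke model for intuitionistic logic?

Yes

This is triple-negation reduction, which is intuitionistically derivable.
Assume ~~~P and suppose P. Then ~~P (double-negation introduction), contradicting ~~~P. So ~P.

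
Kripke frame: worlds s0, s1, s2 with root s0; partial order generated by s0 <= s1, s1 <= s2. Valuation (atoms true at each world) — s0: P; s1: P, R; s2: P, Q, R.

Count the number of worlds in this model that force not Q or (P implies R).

2

s0: does not force it — s0 does not force not Q or (P implies R): neither disjunct is forced at s0.
s1: forces it.
s2: forces it.
Worlds forcing the formula: {s1, s2}.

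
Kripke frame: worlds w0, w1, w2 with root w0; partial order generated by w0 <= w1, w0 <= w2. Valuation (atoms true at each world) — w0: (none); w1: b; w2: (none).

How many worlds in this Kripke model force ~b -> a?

1

w0: does not force it — w0 ||-/- ~b -> a: at the accessible world w2, w2 ||- ~b but w2 ||-/- a.
w1: forces it.
w2: does not force it.
Worlds forcing the formula: {w1}.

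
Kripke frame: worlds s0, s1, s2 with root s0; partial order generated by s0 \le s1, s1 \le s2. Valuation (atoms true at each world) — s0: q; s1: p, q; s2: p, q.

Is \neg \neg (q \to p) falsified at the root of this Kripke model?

No

s0 \Vdash \neg \neg (q \to p): no world accessible from s0 forces \neg (q \to p).
So the root s0 forces \neg \neg (q \to p); the model is not a countermodel.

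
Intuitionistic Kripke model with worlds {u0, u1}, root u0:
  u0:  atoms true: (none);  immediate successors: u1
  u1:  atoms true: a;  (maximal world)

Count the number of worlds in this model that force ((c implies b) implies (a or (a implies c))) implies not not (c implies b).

2

u0: forces it.
u1: forces it.
Worlds forcing the formula: {u0, u1}.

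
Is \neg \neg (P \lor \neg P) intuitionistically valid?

This is the double negation of excluded middle, which is intuitionistically derivable.
Assuming \neg (P \lor \neg P): from P we'd get P \lor \neg P, so \neg P; but then P \lor \neg P again — contradiction. Hence \neg \neg (P \lor \neg P).

Yes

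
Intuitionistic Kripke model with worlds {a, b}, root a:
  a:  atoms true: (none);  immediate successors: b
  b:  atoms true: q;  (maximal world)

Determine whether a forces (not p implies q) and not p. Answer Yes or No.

a does not force (not p implies q) and not p since a fails not p implies q.

No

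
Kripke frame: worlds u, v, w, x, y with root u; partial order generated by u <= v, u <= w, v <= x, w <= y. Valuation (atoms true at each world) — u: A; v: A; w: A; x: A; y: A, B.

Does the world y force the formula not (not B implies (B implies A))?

No

y does not force not (not B implies (B implies A)) since y is accessible from y and y forces not B implies (B implies A).
y forces not B implies (B implies A) vacuously: no world accessible from y forces the antecedent not B.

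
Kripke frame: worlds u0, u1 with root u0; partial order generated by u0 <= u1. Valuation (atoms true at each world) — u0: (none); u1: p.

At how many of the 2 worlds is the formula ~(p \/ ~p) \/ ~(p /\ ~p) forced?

u0: forces it.
u1: forces it.
Worlds forcing the formula: {u0, u1}.

2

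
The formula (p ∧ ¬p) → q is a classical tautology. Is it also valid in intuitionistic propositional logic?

This is an instance of ex falso quodlibet, which is intuitionistically derivable.
No world can force both p and ¬p, so the antecedent p ∧ ¬p is never forced and the implication holds vacuously at every world.

Yes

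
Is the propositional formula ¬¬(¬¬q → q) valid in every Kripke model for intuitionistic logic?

This is the double negation of double-negation elimination, which is intuitionistically derivable.
By Glivenko's theorem the double negation of any classical propositional tautology is intuitionistically provable; ¬¬q → q is classically a tautology.

Yes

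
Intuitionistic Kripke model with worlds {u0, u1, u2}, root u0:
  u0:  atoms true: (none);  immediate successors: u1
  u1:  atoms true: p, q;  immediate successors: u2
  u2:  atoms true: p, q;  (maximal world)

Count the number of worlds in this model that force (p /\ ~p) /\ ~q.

u0: does not force it — u0 ||-/- (p /\ ~p) /\ ~q since u0 fails p /\ ~p.
u1: does not force it — u1 ||-/- (p /\ ~p) /\ ~q since u1 fails p /\ ~p.
u2: does not force it — u2 ||-/- (p /\ ~p) /\ ~q since u2 fails p /\ ~p.
Worlds forcing the formula: { }.

0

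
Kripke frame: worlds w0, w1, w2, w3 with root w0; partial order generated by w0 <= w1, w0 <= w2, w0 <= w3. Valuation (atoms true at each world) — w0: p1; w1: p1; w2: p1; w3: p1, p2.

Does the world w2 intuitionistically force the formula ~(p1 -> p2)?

w2 ||- ~(p1 -> p2): no world accessible from w2 forces p1 -> p2.

Yes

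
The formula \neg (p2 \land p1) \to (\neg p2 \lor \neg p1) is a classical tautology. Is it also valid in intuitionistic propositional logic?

This is the constructively invalid direction of De Morgan's law for conjunction, which is not intuitionistically valid.
A Kripke countermodel: worlds s0, s1, s2; order generated by s0 \le s1, s0 \le s2; atoms true at each world — s0:{}; s1:{p2}; s2:{p1}.
s0 \nVdash \neg (p2 \land p1) \to (\neg p2 \lor \neg p1): already at s0 itself, s0 \Vdash \neg (p2 \land p1) but s0 \nVdash \neg p2 \lor \neg p1.
s0 \nVdash \neg p2 \lor \neg p1: neither disjunct is forced at s0.
s0 \nVdash \neg p2 since s1 is accessible from s0 and s1 \Vdash p2.
So the root s0 does not force the formula.

No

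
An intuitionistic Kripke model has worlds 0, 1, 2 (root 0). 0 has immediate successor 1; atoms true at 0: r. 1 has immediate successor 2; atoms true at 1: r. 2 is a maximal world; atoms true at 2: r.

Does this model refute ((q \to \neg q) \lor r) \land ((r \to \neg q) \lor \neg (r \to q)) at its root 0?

No

0 \Vdash ((q \to \neg q) \lor r) \land ((r \to \neg q) \lor \neg (r \to q)) since 0 forces both conjuncts.
So the root 0 forces ((q \to \neg q) \lor r) \land ((r \to \neg q) \lor \neg (r \to q)); the model is not a countermodel.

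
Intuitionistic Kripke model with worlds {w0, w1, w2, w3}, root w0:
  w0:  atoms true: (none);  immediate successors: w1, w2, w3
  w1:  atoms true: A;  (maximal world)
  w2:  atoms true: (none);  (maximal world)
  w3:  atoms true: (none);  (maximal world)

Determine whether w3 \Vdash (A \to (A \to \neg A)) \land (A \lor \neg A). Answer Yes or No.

Yes

w3 \Vdash (A \to (A \to \neg A)) \land (A \lor \neg A) since w3 forces both conjuncts.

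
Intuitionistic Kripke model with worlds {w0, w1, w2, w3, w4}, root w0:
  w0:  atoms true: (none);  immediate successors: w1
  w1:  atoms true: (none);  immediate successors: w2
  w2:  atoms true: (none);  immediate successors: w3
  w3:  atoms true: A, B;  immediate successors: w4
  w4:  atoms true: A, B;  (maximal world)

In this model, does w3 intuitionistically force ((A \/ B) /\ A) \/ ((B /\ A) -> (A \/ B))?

w3 ||- ((A \/ B) /\ A) \/ ((B /\ A) -> (A \/ B)) via the disjunct (A \/ B) /\ A.

Yes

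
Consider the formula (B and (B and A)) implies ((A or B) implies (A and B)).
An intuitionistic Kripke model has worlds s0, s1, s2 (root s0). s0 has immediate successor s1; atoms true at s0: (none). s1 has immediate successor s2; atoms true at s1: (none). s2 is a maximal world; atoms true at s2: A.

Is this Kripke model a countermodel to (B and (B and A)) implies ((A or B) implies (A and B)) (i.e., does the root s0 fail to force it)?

s0 forces (B and (B and A)) implies ((A or B) implies (A and B)) vacuously: no world accessible from s0 forces the antecedent B and (B and A).
So the root s0 forces (B and (B and A)) implies ((A or B) implies (A and B)); the model is not a countermodel.

No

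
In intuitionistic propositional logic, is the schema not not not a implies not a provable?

This is triple-negation reduction, which is intuitionistically derivable.
Assume not not not a and suppose a. Then not not a (double-negation introduction), contradicting not not not a. So not a.

Yes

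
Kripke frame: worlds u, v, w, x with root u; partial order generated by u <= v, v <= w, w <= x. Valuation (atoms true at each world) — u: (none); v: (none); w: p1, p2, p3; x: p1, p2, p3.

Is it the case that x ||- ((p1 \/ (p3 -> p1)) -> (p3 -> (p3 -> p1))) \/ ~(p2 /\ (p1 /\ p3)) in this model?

Yes

x ||- ((p1 \/ (p3 -> p1)) -> (p3 -> (p3 -> p1))) \/ ~(p2 /\ (p1 /\ p3)) via the disjunct (p1 \/ (p3 -> p1)) -> (p3 -> (p3 -> p1)).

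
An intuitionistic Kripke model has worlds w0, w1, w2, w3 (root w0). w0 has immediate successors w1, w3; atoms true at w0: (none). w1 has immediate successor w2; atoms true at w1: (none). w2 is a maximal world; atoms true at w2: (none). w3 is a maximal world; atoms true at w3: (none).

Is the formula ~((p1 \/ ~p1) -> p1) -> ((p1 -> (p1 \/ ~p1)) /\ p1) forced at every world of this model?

Not every world: w0 ||-/- ~((p1 \/ ~p1) -> p1) -> ((p1 -> (p1 \/ ~p1)) /\ p1).
w0 ||-/- ~((p1 \/ ~p1) -> p1) -> ((p1 -> (p1 \/ ~p1)) /\ p1): already at w0 itself, w0 ||- ~((p1 \/ ~p1) -> p1) but w0 ||-/- (p1 -> (p1 \/ ~p1)) /\ p1.
w0 ||-/- (p1 -> (p1 \/ ~p1)) /\ p1 since w0 fails p1.

No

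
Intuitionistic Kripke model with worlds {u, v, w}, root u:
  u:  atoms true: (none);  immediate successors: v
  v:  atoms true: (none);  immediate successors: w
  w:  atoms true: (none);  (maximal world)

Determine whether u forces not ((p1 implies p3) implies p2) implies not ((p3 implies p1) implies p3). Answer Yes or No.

u forces not ((p1 implies p3) implies p2) implies not ((p3 implies p1) implies p3): every world accessible from u that forces not ((p1 implies p3) implies p2) (namely u, v, w) also forces not ((p3 implies p1) implies p3).

Yes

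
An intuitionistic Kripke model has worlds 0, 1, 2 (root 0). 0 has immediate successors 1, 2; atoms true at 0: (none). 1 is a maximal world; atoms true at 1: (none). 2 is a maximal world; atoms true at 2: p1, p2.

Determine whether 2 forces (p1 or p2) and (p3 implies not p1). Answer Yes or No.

Yes

2 forces (p1 or p2) and (p3 implies not p1) since 2 forces both conjuncts.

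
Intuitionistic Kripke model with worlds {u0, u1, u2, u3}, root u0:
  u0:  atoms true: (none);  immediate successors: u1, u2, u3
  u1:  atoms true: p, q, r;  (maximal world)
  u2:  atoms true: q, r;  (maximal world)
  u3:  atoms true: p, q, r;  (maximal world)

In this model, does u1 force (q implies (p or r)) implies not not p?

u1 forces (q implies (p or r)) implies not not p: every world accessible from u1 that forces q implies (p or r) (namely u1) also forces not not p.

Yes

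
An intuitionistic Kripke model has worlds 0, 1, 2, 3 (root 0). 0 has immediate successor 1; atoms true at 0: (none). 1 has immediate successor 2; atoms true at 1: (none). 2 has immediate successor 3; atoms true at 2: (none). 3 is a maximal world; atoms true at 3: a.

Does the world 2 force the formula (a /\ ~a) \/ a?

2 ||-/- (a /\ ~a) \/ a: neither disjunct is forced at 2.
2 ||-/- a /\ ~a since 2 fails a.

No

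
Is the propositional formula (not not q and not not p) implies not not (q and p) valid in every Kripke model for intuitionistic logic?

This is the distribution of double negation over conjunction, which is intuitionistically derivable.
Assume not not q, not not p, and not (q and p). From q we'd get not p (since q and p is refuted), contradicting not not p; so not q, contradicting not not q.

Yes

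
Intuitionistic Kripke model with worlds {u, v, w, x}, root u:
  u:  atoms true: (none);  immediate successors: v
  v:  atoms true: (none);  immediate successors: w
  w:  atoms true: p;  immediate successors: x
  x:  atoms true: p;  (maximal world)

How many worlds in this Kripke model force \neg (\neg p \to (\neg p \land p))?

0

u: does not force it — u \nVdash \neg (\neg p \to (\neg p \land p)) since u is accessible from u and u \Vdash \neg p \to (\neg p \land p).
v: does not force it — v \nVdash \neg (\neg p \to (\neg p \land p)) since v is accessible from v and v \Vdash \neg p \to (\neg p \land p).
w: does not force it — w \nVdash \neg (\neg p \to (\neg p \land p)) since w is accessible from w and w \Vdash \neg p \to (\neg p \land p).
x: does not force it.
Worlds forcing the formula: { }.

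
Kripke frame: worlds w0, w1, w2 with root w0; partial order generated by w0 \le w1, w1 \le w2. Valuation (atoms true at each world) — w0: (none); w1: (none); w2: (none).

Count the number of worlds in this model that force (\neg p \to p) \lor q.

w0: does not force it — w0 \nVdash (\neg p \to p) \lor q: neither disjunct is forced at w0.
w1: does not force it — w1 \nVdash (\neg p \to p) \lor q: neither disjunct is forced at w1.
w2: does not force it.
Worlds forcing the formula: { }.

0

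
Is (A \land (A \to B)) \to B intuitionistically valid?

Yes

This is modus ponens in implicational form, which is intuitionistically derivable.
If a world forces A and A \to B, then applying the implication at that world (which is accessible from itself) gives B.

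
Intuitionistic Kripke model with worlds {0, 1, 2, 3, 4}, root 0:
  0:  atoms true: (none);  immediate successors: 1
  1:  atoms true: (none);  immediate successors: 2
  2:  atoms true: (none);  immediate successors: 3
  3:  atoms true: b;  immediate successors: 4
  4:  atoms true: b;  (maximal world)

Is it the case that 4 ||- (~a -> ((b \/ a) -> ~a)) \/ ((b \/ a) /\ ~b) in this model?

4 ||- (~a -> ((b \/ a) -> ~a)) \/ ((b \/ a) /\ ~b) via the disjunct ~a -> ((b \/ a) -> ~a).

Yes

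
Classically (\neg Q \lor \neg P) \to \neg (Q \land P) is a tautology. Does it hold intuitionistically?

This is a constructively valid De Morgan direction (disjunction of negations to negated conjunction), which is intuitionistically derivable.
If \neg Q holds at a world then no accessible world forces Q, hence none forces Q \land P; likewise for \neg P.

Yes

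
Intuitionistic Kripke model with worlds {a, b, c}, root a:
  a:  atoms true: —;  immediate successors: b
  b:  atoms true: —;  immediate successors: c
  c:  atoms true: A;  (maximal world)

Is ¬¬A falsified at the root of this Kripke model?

No

a ⊩ ¬¬A: no world accessible from a forces ¬A.
So the root a forces ¬¬A; the model is not a countermodel.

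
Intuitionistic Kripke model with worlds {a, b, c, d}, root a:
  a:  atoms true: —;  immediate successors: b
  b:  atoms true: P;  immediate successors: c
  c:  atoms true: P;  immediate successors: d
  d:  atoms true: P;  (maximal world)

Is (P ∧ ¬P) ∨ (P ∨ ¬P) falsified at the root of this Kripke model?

a ⊮ (P ∧ ¬P) ∨ (P ∨ ¬P): neither disjunct is forced at a.
a ⊮ P ∧ ¬P since a fails P.
So the root a does not force (P ∧ ¬P) ∨ (P ∨ ¬P); the model is a countermodel.

Yes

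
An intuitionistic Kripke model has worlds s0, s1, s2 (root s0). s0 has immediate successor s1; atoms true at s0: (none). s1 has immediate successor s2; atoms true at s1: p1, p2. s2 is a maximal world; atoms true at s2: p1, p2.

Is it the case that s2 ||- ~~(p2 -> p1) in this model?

s2 ||- ~~(p2 -> p1): no world accessible from s2 forces ~(p2 -> p1).

Yes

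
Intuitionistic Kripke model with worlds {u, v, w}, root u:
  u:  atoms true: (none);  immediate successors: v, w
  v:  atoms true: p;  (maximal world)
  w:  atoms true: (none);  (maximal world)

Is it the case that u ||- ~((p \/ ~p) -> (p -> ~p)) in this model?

u ||-/- ~((p \/ ~p) -> (p -> ~p)) since w is accessible from u and w ||- (p \/ ~p) -> (p -> ~p).
w ||- (p \/ ~p) -> (p -> ~p): every world accessible from w that forces p \/ ~p (namely w) also forces p -> ~p.

No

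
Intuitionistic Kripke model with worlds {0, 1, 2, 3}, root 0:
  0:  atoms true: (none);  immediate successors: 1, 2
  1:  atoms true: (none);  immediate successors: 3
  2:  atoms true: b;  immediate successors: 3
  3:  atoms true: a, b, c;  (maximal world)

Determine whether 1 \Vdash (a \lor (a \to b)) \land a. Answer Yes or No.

1 \nVdash (a \lor (a \to b)) \land a since 1 fails a.

No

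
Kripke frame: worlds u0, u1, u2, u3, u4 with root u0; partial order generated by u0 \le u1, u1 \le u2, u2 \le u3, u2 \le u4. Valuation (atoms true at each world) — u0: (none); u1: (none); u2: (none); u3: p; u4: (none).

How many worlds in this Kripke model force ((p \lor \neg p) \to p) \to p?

u0: forces it.
u1: forces it.
u2: forces it.
u3: forces it.
u4: forces it.
Worlds forcing the formula: {u0, u1, u2, u3, u4}.

5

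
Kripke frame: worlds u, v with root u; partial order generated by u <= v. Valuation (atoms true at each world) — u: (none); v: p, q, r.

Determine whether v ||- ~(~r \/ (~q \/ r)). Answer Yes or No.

No

v ||-/- ~(~r \/ (~q \/ r)) since v is accessible from v and v ||- ~r \/ (~q \/ r).
v ||- ~r \/ (~q \/ r) via the disjunct ~q \/ r.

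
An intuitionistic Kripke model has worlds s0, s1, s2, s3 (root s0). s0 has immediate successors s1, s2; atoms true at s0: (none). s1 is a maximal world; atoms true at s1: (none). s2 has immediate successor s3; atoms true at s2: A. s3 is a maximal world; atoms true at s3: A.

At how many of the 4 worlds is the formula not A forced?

s0: does not force it — s0 does not force not A since s2 is accessible from s0 and s2 forces A.
s1: forces it.
s2: does not force it — s2 does not force not A since s2 is accessible from s2 and s2 forces A.
s3: does not force it.
Worlds forcing the formula: {s1}.

1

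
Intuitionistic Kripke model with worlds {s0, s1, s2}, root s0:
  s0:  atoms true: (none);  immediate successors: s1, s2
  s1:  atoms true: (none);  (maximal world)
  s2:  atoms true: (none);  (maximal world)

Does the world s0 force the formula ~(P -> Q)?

s0 ||-/- ~(P -> Q) since s0 is accessible from s0 and s0 ||- P -> Q.
s0 ||- P -> Q vacuously: no world accessible from s0 forces the antecedent P.

No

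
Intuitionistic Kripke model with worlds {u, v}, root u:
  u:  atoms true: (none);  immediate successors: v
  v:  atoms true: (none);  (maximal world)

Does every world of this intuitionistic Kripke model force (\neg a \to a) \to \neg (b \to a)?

u \Vdash (\neg a \to a) \to \neg (b \to a) vacuously: no world accessible from u forces the antecedent \neg a \to a.
Since the root u forces (\neg a \to a) \to \neg (b \to a) and forcing is persistent (monotone upward), every world forces it.

Yes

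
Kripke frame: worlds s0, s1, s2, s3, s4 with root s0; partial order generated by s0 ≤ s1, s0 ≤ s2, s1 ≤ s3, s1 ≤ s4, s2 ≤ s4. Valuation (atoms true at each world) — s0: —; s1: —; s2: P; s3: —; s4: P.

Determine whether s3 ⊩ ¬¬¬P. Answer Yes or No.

s3 ⊩ ¬¬¬P: no world accessible from s3 forces ¬¬P.

Yes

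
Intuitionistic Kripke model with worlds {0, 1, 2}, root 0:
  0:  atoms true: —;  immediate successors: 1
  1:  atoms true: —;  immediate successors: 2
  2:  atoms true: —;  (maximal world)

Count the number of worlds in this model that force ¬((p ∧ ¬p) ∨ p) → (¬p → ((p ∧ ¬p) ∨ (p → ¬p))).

0: forces it.
1: forces it.
2: forces it.
Worlds forcing the formula: {0, 1, 2}.

3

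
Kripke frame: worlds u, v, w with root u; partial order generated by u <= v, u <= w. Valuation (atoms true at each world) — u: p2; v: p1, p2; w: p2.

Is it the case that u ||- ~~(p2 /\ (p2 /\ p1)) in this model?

u ||-/- ~~(p2 /\ (p2 /\ p1)) since w is accessible from u and w ||- ~(p2 /\ (p2 /\ p1)).
w ||- ~(p2 /\ (p2 /\ p1)): no world accessible from w forces p2 /\ (p2 /\ p1).

No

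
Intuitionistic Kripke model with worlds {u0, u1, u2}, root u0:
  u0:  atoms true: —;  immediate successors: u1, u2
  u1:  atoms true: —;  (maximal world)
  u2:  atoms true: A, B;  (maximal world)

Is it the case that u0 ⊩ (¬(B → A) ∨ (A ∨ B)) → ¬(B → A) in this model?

u0 ⊮ (¬(B → A) ∨ (A ∨ B)) → ¬(B → A): at the accessible world u2, u2 ⊩ ¬(B → A) ∨ (A ∨ B) but u2 ⊮ ¬(B → A).
u2 ⊮ ¬(B → A) since u2 is accessible from u2 and u2 ⊩ B → A.
u2 ⊩ B → A: every world accessible from u2 that forces B (namely u2) also forces A.

No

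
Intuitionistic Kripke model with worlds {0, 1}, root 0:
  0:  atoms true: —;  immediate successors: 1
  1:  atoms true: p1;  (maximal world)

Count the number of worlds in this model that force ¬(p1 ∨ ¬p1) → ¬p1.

2

0: forces it.
1: forces it.
Worlds forcing the formula: {0, 1}.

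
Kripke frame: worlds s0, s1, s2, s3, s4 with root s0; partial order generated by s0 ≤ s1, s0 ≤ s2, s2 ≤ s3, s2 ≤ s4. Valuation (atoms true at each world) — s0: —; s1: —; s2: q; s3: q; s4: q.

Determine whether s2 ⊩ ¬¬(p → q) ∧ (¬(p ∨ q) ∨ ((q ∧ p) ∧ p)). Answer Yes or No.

No

s2 ⊮ ¬¬(p → q) ∧ (¬(p ∨ q) ∨ ((q ∧ p) ∧ p)) since s2 fails ¬(p ∨ q) ∨ ((q ∧ p) ∧ p).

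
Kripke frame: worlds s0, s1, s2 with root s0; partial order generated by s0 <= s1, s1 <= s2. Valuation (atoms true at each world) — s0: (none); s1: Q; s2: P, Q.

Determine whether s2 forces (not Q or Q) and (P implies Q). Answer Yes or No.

Yes

s2 forces (not Q or Q) and (P implies Q) since s2 forces both conjuncts.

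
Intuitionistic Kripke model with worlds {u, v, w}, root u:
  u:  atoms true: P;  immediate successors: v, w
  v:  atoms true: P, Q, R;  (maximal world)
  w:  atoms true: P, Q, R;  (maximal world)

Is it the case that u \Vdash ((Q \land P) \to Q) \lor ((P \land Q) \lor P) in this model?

u \Vdash ((Q \land P) \to Q) \lor ((P \land Q) \lor P) via the disjunct (Q \land P) \to Q.

Yes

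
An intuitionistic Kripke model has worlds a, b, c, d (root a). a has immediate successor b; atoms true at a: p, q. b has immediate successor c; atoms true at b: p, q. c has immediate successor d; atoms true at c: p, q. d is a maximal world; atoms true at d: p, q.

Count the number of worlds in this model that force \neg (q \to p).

a: does not force it — a \nVdash \neg (q \to p) since a is accessible from a and a \Vdash q \to p.
b: does not force it.
c: does not force it.
d: does not force it.
Worlds forcing the formula: { }.

0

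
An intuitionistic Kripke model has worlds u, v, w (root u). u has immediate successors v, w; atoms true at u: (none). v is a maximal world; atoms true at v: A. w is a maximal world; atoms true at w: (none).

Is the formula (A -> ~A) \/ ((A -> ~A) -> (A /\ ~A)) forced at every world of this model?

No

Not every world: u ||-/- (A -> ~A) \/ ((A -> ~A) -> (A /\ ~A)).
u ||-/- (A -> ~A) \/ ((A -> ~A) -> (A /\ ~A)): neither disjunct is forced at u.
u ||-/- A -> ~A: at the accessible world v, v ||- A but v ||-/- ~A.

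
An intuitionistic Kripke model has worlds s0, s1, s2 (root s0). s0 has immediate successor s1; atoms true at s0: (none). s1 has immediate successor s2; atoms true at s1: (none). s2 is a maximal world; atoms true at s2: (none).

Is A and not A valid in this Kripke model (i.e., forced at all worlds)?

No

Not every world: s0 does not force A and not A.
s0 does not force A and not A since s0 fails A.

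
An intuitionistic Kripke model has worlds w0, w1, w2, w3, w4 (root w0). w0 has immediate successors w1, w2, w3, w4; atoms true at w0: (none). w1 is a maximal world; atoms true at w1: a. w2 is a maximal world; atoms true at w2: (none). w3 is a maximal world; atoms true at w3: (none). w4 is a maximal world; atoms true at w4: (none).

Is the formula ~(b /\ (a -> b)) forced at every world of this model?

w0 ||- ~(b /\ (a -> b)): no world accessible from w0 forces b /\ (a -> b).
Since the root w0 forces ~(b /\ (a -> b)) and forcing is persistent (monotone upward), every world forces it.

Yes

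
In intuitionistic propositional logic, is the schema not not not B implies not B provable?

Yes

This is triple-negation reduction, which is intuitionistically derivable.
Assume not not not B and suppose B. Then not not B (double-negation introduction), contradicting not not not B. So not B.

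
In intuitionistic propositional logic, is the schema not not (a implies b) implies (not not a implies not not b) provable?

Yes

This is the distribution of double negation over implication, which is intuitionistically derivable.
Assume not not (a implies b) and not not a; suppose not b. Then a implies b would give not a (by contraposition), contradicting not not a; so not (a implies b), contradicting not not (a implies b). Hence not not b.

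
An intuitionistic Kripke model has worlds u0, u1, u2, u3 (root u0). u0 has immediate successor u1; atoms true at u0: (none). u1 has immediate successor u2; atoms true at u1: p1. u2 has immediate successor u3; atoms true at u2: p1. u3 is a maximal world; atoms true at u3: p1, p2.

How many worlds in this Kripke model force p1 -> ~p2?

0

u0: does not force it — u0 ||-/- p1 -> ~p2: at the accessible world u1, u1 ||- p1 but u1 ||-/- ~p2.
u1: does not force it — u1 ||-/- p1 -> ~p2: already at u1 itself, u1 ||- p1 but u1 ||-/- ~p2.
u2: does not force it — u2 ||-/- p1 -> ~p2: already at u2 itself, u2 ||- p1 but u2 ||-/- ~p2.
u3: does not force it.
Worlds forcing the formula: { }.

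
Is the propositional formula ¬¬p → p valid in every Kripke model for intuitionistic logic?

No

This is double-negation elimination, which is not intuitionistically valid.
A Kripke countermodel: worlds u0, u1; order generated by u0 ≤ u1; atoms true at each world — u0:{}; u1:{p}.
u0 ⊮ ¬¬p → p: already at u0 itself, u0 ⊩ ¬¬p but u0 ⊮ p.
u0 lacks atom p, so u0 ⊮ p.
So the root u0 does not force the formula.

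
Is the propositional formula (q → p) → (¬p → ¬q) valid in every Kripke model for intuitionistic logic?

Yes

This is the forward direction of contraposition, which is intuitionistically derivable.
Assume q → p and ¬p. If q held then p would follow, contradicting ¬p; so ¬q.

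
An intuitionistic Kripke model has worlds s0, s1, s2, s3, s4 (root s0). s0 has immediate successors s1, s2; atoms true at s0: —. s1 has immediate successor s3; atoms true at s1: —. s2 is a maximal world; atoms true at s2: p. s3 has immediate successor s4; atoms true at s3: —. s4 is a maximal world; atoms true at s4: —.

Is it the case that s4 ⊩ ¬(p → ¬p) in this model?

s4 ⊮ ¬(p → ¬p) since s4 is accessible from s4 and s4 ⊩ p → ¬p.
s4 ⊩ p → ¬p vacuously: no world accessible from s4 forces the antecedent p.

No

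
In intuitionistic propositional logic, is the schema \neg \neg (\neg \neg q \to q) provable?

This is the double negation of double-negation elimination, which is intuitionistically derivable.
By Glivenko's theorem the double negation of any classical propositional tautology is intuitionistically provable; \neg \neg q \to q is classically a tautology.

Yes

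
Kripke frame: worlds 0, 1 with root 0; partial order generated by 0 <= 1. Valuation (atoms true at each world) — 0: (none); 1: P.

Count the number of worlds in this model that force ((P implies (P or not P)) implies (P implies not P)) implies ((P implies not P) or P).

2

0: forces it.
1: forces it.
Worlds forcing the formula: {0, 1}.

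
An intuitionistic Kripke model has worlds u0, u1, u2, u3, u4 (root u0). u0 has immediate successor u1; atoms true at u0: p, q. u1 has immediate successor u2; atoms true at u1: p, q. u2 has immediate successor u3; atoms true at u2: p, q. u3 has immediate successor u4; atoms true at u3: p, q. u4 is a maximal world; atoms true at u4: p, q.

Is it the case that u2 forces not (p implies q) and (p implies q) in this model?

No

u2 does not force not (p implies q) and (p implies q) since u2 fails not (p implies q).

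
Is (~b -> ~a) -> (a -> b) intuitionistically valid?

This is the converse of contraposition, which is not intuitionistically valid.
A Kripke countermodel: worlds w0, w1; order generated by w0 <= w1; atoms true at each world — w0:{a}; w1:{a,b}.
w0 ||-/- (~b -> ~a) -> (a -> b): already at w0 itself, w0 ||- ~b -> ~a but w0 ||-/- a -> b.
w0 ||-/- a -> b: already at w0 itself, w0 ||- a but w0 ||-/- b.
w0 lacks atom b, so w0 ||-/- b.
So the root w0 does not force the formula.

No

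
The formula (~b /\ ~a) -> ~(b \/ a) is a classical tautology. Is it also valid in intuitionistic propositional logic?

This is a constructively valid De Morgan direction (conjunction of negations to negated disjunction), which is intuitionistically derivable.
If both ~b and ~a hold at a world, no accessible world forces b or forces a, so none forces b \/ a.

Yes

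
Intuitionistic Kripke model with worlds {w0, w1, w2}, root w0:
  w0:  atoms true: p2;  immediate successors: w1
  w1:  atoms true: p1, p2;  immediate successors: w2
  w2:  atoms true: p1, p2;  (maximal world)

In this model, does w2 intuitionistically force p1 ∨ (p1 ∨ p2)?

w2 ⊩ p1 ∨ (p1 ∨ p2) via the disjunct p1.

Yes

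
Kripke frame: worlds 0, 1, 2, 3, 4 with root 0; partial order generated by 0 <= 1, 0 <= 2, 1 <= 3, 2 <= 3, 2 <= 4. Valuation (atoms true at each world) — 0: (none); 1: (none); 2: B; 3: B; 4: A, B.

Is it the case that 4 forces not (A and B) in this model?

No

4 does not force not (A and B) since 4 is accessible from 4 and 4 forces A and B.
4 forces A and B since 4 forces both conjuncts.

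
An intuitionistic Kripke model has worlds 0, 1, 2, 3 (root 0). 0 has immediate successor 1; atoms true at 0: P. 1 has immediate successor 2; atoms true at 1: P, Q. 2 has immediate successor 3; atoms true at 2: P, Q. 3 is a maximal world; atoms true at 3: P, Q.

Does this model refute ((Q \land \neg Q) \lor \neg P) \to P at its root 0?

0 \Vdash ((Q \land \neg Q) \lor \neg P) \to P vacuously: no world accessible from 0 forces the antecedent (Q \land \neg Q) \lor \neg P.
So the root 0 forces ((Q \land \neg Q) \lor \neg P) \to P; the model is not a countermodel.

No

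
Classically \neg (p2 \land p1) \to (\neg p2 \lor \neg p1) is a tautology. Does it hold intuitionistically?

No

This is the constructively invalid direction of De Morgan's law for conjunction, which is not intuitionistically valid.
A Kripke countermodel: worlds a, b, c; order generated by a \le b, a \le c; atoms true at each world — a:{}; b:{p2}; c:{p1}.
a \nVdash \neg (p2 \land p1) \to (\neg p2 \lor \neg p1): already at a itself, a \Vdash \neg (p2 \land p1) but a \nVdash \neg p2 \lor \neg p1.
a \nVdash \neg p2 \lor \neg p1: neither disjunct is forced at a.
a \nVdash \neg p2 since b is accessible from a and b \Vdash p2.
So the root a does not force the formula.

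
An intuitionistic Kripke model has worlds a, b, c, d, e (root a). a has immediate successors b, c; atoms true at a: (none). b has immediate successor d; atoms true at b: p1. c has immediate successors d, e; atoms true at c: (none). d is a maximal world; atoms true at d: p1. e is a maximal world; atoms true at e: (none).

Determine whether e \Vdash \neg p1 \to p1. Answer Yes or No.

No

e \nVdash \neg p1 \to p1: already at e itself, e \Vdash \neg p1 but e \nVdash p1.
e lacks atom p1, so e \nVdash p1.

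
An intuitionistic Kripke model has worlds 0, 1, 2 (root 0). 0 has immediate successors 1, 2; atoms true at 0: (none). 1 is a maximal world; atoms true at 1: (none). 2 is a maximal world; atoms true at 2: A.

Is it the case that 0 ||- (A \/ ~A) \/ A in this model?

0 ||-/- (A \/ ~A) \/ A: neither disjunct is forced at 0.
0 ||-/- A \/ ~A: neither disjunct is forced at 0.
0 lacks atom A, so 0 ||-/- A.

No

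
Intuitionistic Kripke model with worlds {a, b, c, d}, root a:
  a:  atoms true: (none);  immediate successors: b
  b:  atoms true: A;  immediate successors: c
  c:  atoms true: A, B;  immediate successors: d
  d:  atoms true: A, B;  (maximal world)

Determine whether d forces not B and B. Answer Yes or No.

No

d does not force not B and B since d fails not B.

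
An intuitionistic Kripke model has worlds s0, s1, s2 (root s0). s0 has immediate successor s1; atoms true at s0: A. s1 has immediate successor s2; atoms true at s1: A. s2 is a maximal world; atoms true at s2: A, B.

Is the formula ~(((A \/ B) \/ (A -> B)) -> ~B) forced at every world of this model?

s0 ||- ~(((A \/ B) \/ (A -> B)) -> ~B): no world accessible from s0 forces ((A \/ B) \/ (A -> B)) -> ~B.
Since the root s0 forces ~(((A \/ B) \/ (A -> B)) -> ~B) and forcing is persistent (monotone upward), every world forces it.

Yes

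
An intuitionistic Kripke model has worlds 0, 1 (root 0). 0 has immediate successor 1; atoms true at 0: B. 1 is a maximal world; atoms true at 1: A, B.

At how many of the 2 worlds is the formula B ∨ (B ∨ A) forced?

2

0: forces it.
1: forces it.
Worlds forcing the formula: {0, 1}.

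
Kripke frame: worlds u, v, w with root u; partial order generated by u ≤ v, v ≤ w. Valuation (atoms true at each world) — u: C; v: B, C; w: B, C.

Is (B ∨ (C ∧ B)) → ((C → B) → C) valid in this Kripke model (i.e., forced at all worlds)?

u ⊩ (B ∨ (C ∧ B)) → ((C → B) → C): every world accessible from u that forces B ∨ (C ∧ B) (namely v, w) also forces (C → B) → C.
Since the root u forces (B ∨ (C ∧ B)) → ((C → B) → C) and forcing is persistent (monotone upward), every world forces it.

Yes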